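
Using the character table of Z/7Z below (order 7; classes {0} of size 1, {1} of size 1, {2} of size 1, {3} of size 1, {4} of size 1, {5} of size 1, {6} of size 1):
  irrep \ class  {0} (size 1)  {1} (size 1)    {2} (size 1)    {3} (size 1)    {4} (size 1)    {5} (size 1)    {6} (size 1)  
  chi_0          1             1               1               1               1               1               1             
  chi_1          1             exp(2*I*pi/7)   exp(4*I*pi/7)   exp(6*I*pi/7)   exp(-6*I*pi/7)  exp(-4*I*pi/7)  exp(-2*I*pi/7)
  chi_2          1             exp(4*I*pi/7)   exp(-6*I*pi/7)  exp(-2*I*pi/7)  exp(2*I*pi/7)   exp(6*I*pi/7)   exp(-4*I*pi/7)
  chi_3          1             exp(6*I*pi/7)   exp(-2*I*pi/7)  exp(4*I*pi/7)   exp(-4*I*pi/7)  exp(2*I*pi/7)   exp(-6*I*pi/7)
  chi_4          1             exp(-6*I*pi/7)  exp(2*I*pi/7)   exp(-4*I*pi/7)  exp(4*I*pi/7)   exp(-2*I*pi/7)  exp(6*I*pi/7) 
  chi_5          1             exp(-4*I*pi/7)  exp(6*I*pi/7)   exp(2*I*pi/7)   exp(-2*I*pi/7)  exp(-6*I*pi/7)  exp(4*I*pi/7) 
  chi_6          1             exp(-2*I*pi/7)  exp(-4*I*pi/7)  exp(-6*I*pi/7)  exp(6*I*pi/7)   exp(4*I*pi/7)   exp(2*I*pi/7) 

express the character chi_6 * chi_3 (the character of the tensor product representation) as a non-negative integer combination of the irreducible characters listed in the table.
chi_6 tensor chi_3 = chi_2 (all other irreducibles have multiplicity 0).

Derivation: The character of a tensor product is the pointwise product (chi_6 * chi_3)(C) = chi_6(C) * chi_3(C):
  {0}: (1)*(1), {1}: (exp(-2*I*pi/7))*(exp(6*I*pi/7)), {2}: (exp(-4*I*pi/7))*(exp(-2*I*pi/7)), {3}: (exp(-6*I*pi/7))*(exp(4*I*pi/7)), {4}: (exp(6*I*pi/7))*(exp(-4*I*pi/7)), {5}: (exp(4*I*pi/7))*(exp(2*I*pi/7)), {6}: (exp(2*I*pi/7))*(exp(-6*I*pi/7))
so (chi_6 * chi_3) takes values
  {0} -> 1, {1} -> exp(4*I*pi/7), {2} -> exp(-6*I*pi/7), {3} -> exp(-2*I*pi/7), {4} -> exp(2*I*pi/7), {5} -> exp(6*I*pi/7), {6} -> exp(-4*I*pi/7).
Now take the inner product of this character with each irreducible chi from the table, <chi_6*chi_3, chi> = (1/7) sum_C |C| (chi_6*chi_3)(C) conj(chi(C)):
  <chi_6*chi_3, chi_0> = (1/7)[1*(1)*conj(1) + 1*(exp(4*I*pi/7))*conj(1) + 1*(exp(-6*I*pi/7))*conj(1) + 1*(exp(-2*I*pi/7))*conj(1) + 1*(exp(2*I*pi/7))*conj(1) + 1*(exp(6*I*pi/7))*conj(1) + 1*(exp(-4*I*pi/7))*conj(1)]
      = (1/7)[(1) + (exp(4*I*pi/7)) + (exp(-6*I*pi/7)) + (exp(-2*I*pi/7)) + (exp(2*I*pi/7)) + (exp(6*I*pi/7)) + (exp(-4*I*pi/7))] = 0/7 = 0
  <chi_6*chi_3, chi_1> = (1/7)[1*(1)*conj(1) + 1*(exp(4*I*pi/7))*conj(exp(2*I*pi/7)) + 1*(exp(-6*I*pi/7))*conj(exp(4*I*pi/7)) + 1*(exp(-2*I*pi/7))*conj(exp(6*I*pi/7)) + 1*(exp(2*I*pi/7))*conj(exp(-6*I*pi/7)) + 1*(exp(6*I*pi/7))*conj(exp(-4*I*pi/7)) + 1*(exp(-4*I*pi/7))*conj(exp(-2*I*pi/7))]
      = (1/7)[(1) + (exp(2*I*pi/7)) + (exp(4*I*pi/7)) + (exp(6*I*pi/7)) + (exp(-6*I*pi/7)) + (exp(-4*I*pi/7)) + (exp(-2*I*pi/7))] = 0/7 = 0
  <chi_6*chi_3, chi_2> = (1/7)[1*(1)*conj(1) + 1*(exp(4*I*pi/7))*conj(exp(4*I*pi/7)) + 1*(exp(-6*I*pi/7))*conj(exp(-6*I*pi/7)) + 1*(exp(-2*I*pi/7))*conj(exp(-2*I*pi/7)) + 1*(exp(2*I*pi/7))*conj(exp(2*I*pi/7)) + 1*(exp(6*I*pi/7))*conj(exp(6*I*pi/7)) + 1*(exp(-4*I*pi/7))*conj(exp(-4*I*pi/7))]
      = (1/7)[(1) + (1) + (1) + (1) + (1) + (1) + (1)] = 7/7 = 1
  <chi_6*chi_3, chi_3> = (1/7)[1*(1)*conj(1) + 1*(exp(4*I*pi/7))*conj(exp(6*I*pi/7)) + 1*(exp(-6*I*pi/7))*conj(exp(-2*I*pi/7)) + 1*(exp(-2*I*pi/7))*conj(exp(4*I*pi/7)) + 1*(exp(2*I*pi/7))*conj(exp(-4*I*pi/7)) + 1*(exp(6*I*pi/7))*conj(exp(2*I*pi/7)) + 1*(exp(-4*I*pi/7))*conj(exp(-6*I*pi/7))]
      = (1/7)[(1) + (exp(-2*I*pi/7)) + (exp(-4*I*pi/7)) + (exp(-6*I*pi/7)) + (exp(6*I*pi/7)) + (exp(4*I*pi/7)) + (exp(2*I*pi/7))] = 0/7 = 0
  <chi_6*chi_3, chi_4> = (1/7)[1*(1)*conj(1) + 1*(exp(4*I*pi/7))*conj(exp(-6*I*pi/7)) + 1*(exp(-6*I*pi/7))*conj(exp(2*I*pi/7)) + 1*(exp(-2*I*pi/7))*conj(exp(-4*I*pi/7)) + 1*(exp(2*I*pi/7))*conj(exp(4*I*pi/7)) + 1*(exp(6*I*pi/7))*conj(exp(-2*I*pi/7)) + 1*(exp(-4*I*pi/7))*conj(exp(6*I*pi/7))]
      = (1/7)[(1) + (exp(-4*I*pi/7)) + (exp(6*I*pi/7)) + (exp(2*I*pi/7)) + (exp(-2*I*pi/7)) + (exp(-6*I*pi/7)) + (exp(4*I*pi/7))] = 0/7 = 0
  <chi_6*chi_3, chi_5> = (1/7)[1*(1)*conj(1) + 1*(exp(4*I*pi/7))*conj(exp(-4*I*pi/7)) + 1*(exp(-6*I*pi/7))*conj(exp(6*I*pi/7)) + 1*(exp(-2*I*pi/7))*conj(exp(2*I*pi/7)) + 1*(exp(2*I*pi/7))*conj(exp(-2*I*pi/7)) + 1*(exp(6*I*pi/7))*conj(exp(-6*I*pi/7)) + 1*(exp(-4*I*pi/7))*conj(exp(4*I*pi/7))]
      = (1/7)[(1) + (exp(-6*I*pi/7)) + (exp(2*I*pi/7)) + (exp(-4*I*pi/7)) + (exp(4*I*pi/7)) + (exp(-2*I*pi/7)) + (exp(6*I*pi/7))] = 0/7 = 0
  <chi_6*chi_3, chi_6> = (1/7)[1*(1)*conj(1) + 1*(exp(4*I*pi/7))*conj(exp(-2*I*pi/7)) + 1*(exp(-6*I*pi/7))*conj(exp(-4*I*pi/7)) + 1*(exp(-2*I*pi/7))*conj(exp(-6*I*pi/7)) + 1*(exp(2*I*pi/7))*conj(exp(6*I*pi/7)) + 1*(exp(6*I*pi/7))*conj(exp(4*I*pi/7)) + 1*(exp(-4*I*pi/7))*conj(exp(2*I*pi/7))]
      = (1/7)[(1) + (exp(6*I*pi/7)) + (exp(-2*I*pi/7)) + (exp(4*I*pi/7)) + (exp(-4*I*pi/7)) + (exp(2*I*pi/7)) + (exp(-6*I*pi/7))] = 0/7 = 0
(Exp terms are combined using exp(i*s)*conj(exp(i*t)) = exp(i*(s-t)), and sums of them are collapsed using the identity that for every m > 1 the m distinct m-th roots of unity sum to 0, e.g. 1 + exp(2*I*pi/3) + exp(-2*I*pi/3) = 0.)
Hence the multiplicities are chi_2: 1. Dimension check: dim(chi_6)*dim(chi_3) = 1*1 = 1 and sum (mult * dim) = 1*1 = 1.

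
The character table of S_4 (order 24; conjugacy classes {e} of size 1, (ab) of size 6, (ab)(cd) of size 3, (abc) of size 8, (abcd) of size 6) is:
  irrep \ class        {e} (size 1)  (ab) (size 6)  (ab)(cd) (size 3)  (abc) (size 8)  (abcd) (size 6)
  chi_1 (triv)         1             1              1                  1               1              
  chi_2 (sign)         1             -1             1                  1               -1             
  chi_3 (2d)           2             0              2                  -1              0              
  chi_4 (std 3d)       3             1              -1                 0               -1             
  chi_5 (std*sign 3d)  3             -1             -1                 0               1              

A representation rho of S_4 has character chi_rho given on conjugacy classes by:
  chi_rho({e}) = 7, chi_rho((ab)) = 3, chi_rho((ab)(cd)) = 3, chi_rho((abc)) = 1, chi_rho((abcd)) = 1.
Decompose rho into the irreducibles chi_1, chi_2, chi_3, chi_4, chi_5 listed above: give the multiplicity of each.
Multiplicities: chi_1: 2, chi_2: 0, chi_3: 1, chi_4: 1, chi_5: 0.

Explanation: Use <chi_rho, chi> = (1/|G|) sum_C |C| * chi_rho(C) * conj(chi(C)) with |G| = 24 for each irreducible chi in the table:
  <chi_rho, chi_1> = (1/24)[1*(7)*conj(1) + 6*(3)*conj(1) + 3*(3)*conj(1) + 8*(1)*conj(1) + 6*(1)*conj(1)]
      = (1/24)[(7) + (18) + (9) + (8) + (6)] = 48/24 = 2
  <chi_rho, chi_2> = (1/24)[1*(7)*conj(1) + 6*(3)*conj(-1) + 3*(3)*conj(1) + 8*(1)*conj(1) + 6*(1)*conj(-1)]
      = (1/24)[(7) + (-18) + (9) + (8) + (-6)] = 0/24 = 0
  <chi_rho, chi_3> = (1/24)[1*(7)*conj(2) + 6*(3)*conj(0) + 3*(3)*conj(2) + 8*(1)*conj(-1) + 6*(1)*conj(0)]
      = (1/24)[(14) + (0) + (18) + (-8) + (0)] = 24/24 = 1
  <chi_rho, chi_4> = (1/24)[1*(7)*conj(3) + 6*(3)*conj(1) + 3*(3)*conj(-1) + 8*(1)*conj(0) + 6*(1)*conj(-1)]
      = (1/24)[(21) + (18) + (-9) + (0) + (-6)] = 24/24 = 1
  <chi_rho, chi_5> = (1/24)[1*(7)*conj(3) + 6*(3)*conj(-1) + 3*(3)*conj(-1) + 8*(1)*conj(0) + 6*(1)*conj(1)]
      = (1/24)[(21) + (-18) + (-9) + (0) + (6)] = 0/24 = 0
Dimension check: dim(rho) = sum (mult * dim) = 2*1 + 0*1 + 1*2 + 1*3 + 0*3 = 7 = chi_rho(e) = 7.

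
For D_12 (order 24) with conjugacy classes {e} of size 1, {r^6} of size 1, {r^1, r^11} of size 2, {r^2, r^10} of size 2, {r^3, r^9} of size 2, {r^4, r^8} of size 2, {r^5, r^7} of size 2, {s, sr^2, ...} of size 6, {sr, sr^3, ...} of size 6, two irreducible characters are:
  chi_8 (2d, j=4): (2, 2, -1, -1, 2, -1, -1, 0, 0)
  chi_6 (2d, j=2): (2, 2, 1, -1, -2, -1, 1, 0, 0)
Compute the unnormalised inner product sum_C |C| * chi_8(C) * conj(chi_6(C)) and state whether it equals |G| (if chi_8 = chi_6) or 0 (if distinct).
Sum = 0; so <chi_8, chi_6> = 0 (distinct irreducibles are orthogonal).

Reasoning: Compute term by term over conjugacy classes (|C| * chi_8(C) * conj(chi_6(C))):
  1*(2)*conj(2) + 1*(2)*conj(2) + 2*(-1)*conj(1) + 2*(-1)*conj(-1) + 2*(2)*conj(-2) + 2*(-1)*conj(-1) + 2*(-1)*conj(1) + 6*(0)*conj(0) + 6*(0)*conj(0)
  = (4) + (4) + (-2) + (2) + (-8) + (2) + (-2) + (0) + (0)
  = 0.
Dividing by |G| = 24 gives 0/24 = 0, matching the row-orthogonality relation <chi_8, chi_6> = [chi_8 = chi_6].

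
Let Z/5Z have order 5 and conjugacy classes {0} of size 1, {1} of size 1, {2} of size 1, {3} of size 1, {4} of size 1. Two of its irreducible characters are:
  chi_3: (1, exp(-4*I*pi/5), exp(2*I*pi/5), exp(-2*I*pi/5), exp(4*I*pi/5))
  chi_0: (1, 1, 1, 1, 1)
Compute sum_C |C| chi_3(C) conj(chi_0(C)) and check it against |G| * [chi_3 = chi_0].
Sum = 0; so <chi_3, chi_0> = 0 (distinct irreducibles are orthogonal).

Reasoning: Compute term by term over conjugacy classes (|C| * chi_3(C) * conj(chi_0(C))):
  1*(1)*conj(1) + 1*(exp(-4*I*pi/5))*conj(1) + 1*(exp(2*I*pi/5))*conj(1) + 1*(exp(-2*I*pi/5))*conj(1) + 1*(exp(4*I*pi/5))*conj(1)
  = (1) + (exp(-4*I*pi/5)) + (exp(2*I*pi/5)) + (exp(-2*I*pi/5)) + (exp(4*I*pi/5))
  = 0.
(Exp terms are combined using exp(i*s)*conj(exp(i*t)) = exp(i*(s-t)), and sums of them are collapsed using the identity that for every m > 1 the m distinct m-th roots of unity sum to 0, e.g. 1 + exp(2*I*pi/3) + exp(-2*I*pi/3) = 0.)
Dividing by |G| = 5 gives 0/5 = 0, matching the row-orthogonality relation <chi_3, chi_0> = [chi_3 = chi_0].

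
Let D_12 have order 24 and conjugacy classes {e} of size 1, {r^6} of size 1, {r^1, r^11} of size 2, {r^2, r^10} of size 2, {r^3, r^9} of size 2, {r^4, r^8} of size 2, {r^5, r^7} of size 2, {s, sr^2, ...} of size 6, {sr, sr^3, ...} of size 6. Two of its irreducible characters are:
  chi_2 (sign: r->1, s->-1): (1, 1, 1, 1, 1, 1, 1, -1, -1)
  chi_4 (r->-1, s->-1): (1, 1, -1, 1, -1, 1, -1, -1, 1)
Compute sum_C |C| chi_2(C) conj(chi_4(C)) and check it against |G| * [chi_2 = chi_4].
Sum = 0; so <chi_2, chi_4> = 0 (distinct irreducibles are orthogonal).

Details: Compute term by term over conjugacy classes (|C| * chi_2(C) * conj(chi_4(C))):
  1*(1)*conj(1) + 1*(1)*conj(1) + 2*(1)*conj(-1) + 2*(1)*conj(1) + 2*(1)*conj(-1) + 2*(1)*conj(1) + 2*(1)*conj(-1) + 6*(-1)*conj(-1) + 6*(-1)*conj(1)
  = (1) + (1) + (-2) + (2) + (-2) + (2) + (-2) + (6) + (-6)
  = 0.
Dividing by |G| = 24 gives 0/24 = 0, matching the row-orthogonality relation <chi_2, chi_4> = [chi_2 = chi_4].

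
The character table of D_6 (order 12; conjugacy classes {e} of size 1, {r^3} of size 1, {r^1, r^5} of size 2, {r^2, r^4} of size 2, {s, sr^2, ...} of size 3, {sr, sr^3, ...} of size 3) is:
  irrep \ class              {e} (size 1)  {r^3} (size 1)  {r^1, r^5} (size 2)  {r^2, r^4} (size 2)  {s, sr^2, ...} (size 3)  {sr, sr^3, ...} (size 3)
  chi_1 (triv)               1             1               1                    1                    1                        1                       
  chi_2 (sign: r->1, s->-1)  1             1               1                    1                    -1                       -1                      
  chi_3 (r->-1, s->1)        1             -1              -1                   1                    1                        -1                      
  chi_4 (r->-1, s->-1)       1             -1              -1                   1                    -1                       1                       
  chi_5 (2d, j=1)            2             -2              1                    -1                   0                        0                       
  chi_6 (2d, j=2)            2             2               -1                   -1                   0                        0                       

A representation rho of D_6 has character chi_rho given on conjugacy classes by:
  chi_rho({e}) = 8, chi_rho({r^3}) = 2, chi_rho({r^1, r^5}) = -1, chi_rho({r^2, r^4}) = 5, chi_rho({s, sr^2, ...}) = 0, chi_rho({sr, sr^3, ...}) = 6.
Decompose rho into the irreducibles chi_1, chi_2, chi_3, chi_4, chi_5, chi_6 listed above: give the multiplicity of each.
Multiplicities: chi_1: 3, chi_2: 0, chi_3: 0, chi_4: 3, chi_5: 0, chi_6: 1.

Why: Use <chi_rho, chi> = (1/|G|) sum_C |C| * chi_rho(C) * conj(chi(C)) with |G| = 12 for each irreducible chi in the table:
  <chi_rho, chi_1> = (1/12)[1*(8)*conj(1) + 1*(2)*conj(1) + 2*(-1)*conj(1) + 2*(5)*conj(1) + 3*(0)*conj(1) + 3*(6)*conj(1)]
      = (1/12)[(8) + (2) + (-2) + (10) + (0) + (18)] = 36/12 = 3
  <chi_rho, chi_2> = (1/12)[1*(8)*conj(1) + 1*(2)*conj(1) + 2*(-1)*conj(1) + 2*(5)*conj(1) + 3*(0)*conj(-1) + 3*(6)*conj(-1)]
      = (1/12)[(8) + (2) + (-2) + (10) + (0) + (-18)] = 0/12 = 0
  <chi_rho, chi_3> = (1/12)[1*(8)*conj(1) + 1*(2)*conj(-1) + 2*(-1)*conj(-1) + 2*(5)*conj(1) + 3*(0)*conj(1) + 3*(6)*conj(-1)]
      = (1/12)[(8) + (-2) + (2) + (10) + (0) + (-18)] = 0/12 = 0
  <chi_rho, chi_4> = (1/12)[1*(8)*conj(1) + 1*(2)*conj(-1) + 2*(-1)*conj(-1) + 2*(5)*conj(1) + 3*(0)*conj(-1) + 3*(6)*conj(1)]
      = (1/12)[(8) + (-2) + (2) + (10) + (0) + (18)] = 36/12 = 3
  <chi_rho, chi_5> = (1/12)[1*(8)*conj(2) + 1*(2)*conj(-2) + 2*(-1)*conj(1) + 2*(5)*conj(-1) + 3*(0)*conj(0) + 3*(6)*conj(0)]
      = (1/12)[(16) + (-4) + (-2) + (-10) + (0) + (0)] = 0/12 = 0
  <chi_rho, chi_6> = (1/12)[1*(8)*conj(2) + 1*(2)*conj(2) + 2*(-1)*conj(-1) + 2*(5)*conj(-1) + 3*(0)*conj(0) + 3*(6)*conj(0)]
      = (1/12)[(16) + (4) + (2) + (-10) + (0) + (0)] = 12/12 = 1
Dimension check: dim(rho) = sum (mult * dim) = 3*1 + 0*1 + 0*1 + 3*1 + 0*2 + 1*2 = 8 = chi_rho(e) = 8.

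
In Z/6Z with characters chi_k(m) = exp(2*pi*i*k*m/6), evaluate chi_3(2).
chi_3(2) = zeta_6^6 = 1

Justification: chi_3(2) = zeta_6^(3*2) = zeta_6^6. Since zeta_6^6 = 1, this equals zeta_6^0 = exp(2*pi*i*0/6) = 1.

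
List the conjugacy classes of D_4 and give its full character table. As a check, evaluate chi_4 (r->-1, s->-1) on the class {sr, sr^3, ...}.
Conjugacy classes: {e} of size 1, {r^2} of size 1, {r^1, r^3} of size 2, {s, sr^2, ...} of size 2, {sr, sr^3, ...} of size 2.
Character table:
  irrep \ class              {e} (size 1)  {r^2} (size 1)  {r^1, r^3} (size 2)  {s, sr^2, ...} (size 2)  {sr, sr^3, ...} (size 2)
  chi_1 (triv)               1             1               1                    1                        1                       
  chi_2 (sign: r->1, s->-1)  1             1               1                    -1                       -1                      
  chi_3 (r->-1, s->1)        1             1               -1                   1                        -1                      
  chi_4 (r->-1, s->-1)       1             1               -1                   -1                       1                       
  chi_5 (2d, j=1)            2             -2              0                    0                        0                       

Spot check: chi_4 (r->-1, s->-1) on {sr, sr^3, ...} = 1.

Proof sketch: D_4 has order 2*4 = 8 with 5 conjugacy classes, hence 5 irreducibles. Sum of squared dims 1 + 1 + 1 + 1 + 4 = 8 = |G|. Linear characters come from the abelianisation; the 2-dimensional irreps have character r^k -> 2*cos(2*pi*j*k/4), reflections -> 0.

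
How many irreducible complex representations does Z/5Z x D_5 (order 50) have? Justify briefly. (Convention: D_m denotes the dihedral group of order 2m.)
20

Argument: The number of irreducible complex representations of a finite group equals its number of conjugacy classes. For a direct product, #classes(G x H) = #classes(G) * #classes(H). Z/5Z has 5 classes (abelian), D_5 has 4 classes, so 5 * 4 = 20, so Z/5Z x D_5 (order 50) has exactly 20 irreducible complex representations.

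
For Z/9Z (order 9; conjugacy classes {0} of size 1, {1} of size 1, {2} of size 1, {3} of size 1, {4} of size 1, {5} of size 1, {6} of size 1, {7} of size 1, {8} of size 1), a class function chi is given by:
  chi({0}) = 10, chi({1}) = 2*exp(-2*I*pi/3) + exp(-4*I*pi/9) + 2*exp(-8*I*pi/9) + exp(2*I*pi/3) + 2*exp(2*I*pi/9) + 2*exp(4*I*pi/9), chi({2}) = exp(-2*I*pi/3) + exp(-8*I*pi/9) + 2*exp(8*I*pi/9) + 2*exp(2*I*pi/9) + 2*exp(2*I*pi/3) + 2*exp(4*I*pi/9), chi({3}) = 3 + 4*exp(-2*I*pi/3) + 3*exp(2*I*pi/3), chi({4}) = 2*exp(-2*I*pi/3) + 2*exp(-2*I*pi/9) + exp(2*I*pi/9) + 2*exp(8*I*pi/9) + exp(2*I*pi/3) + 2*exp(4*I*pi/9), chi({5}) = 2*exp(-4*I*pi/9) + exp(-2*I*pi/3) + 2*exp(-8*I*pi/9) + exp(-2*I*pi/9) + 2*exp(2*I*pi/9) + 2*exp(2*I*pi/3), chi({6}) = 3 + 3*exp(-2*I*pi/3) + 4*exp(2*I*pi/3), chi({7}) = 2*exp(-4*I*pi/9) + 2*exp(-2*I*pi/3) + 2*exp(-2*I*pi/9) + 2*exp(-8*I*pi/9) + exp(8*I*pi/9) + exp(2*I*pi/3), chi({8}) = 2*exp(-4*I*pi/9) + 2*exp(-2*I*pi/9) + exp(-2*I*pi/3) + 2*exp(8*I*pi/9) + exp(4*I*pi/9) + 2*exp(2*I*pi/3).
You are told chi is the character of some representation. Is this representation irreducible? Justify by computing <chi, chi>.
Not irreducible (reducible): <chi, chi> = 18 > 1.

Solution. <chi, chi> = (1/|G|) sum_C |C| * |chi(C)|^2 = (1/9)[1*|10|^2 + 1*|2*exp(-2*I*pi/3) + exp(-4*I*pi/9) + 2*exp(-8*I*pi/9) + exp(2*I*pi/3) + 2*exp(2*I*pi/9) + 2*exp(4*I*pi/9)|^2 + 1*|exp(-2*I*pi/3) + exp(-8*I*pi/9) + 2*exp(8*I*pi/9) + 2*exp(2*I*pi/9) + 2*exp(2*I*pi/3) + 2*exp(4*I*pi/9)|^2 + 1*|3 + 4*exp(-2*I*pi/3) + 3*exp(2*I*pi/3)|^2 + 1*|2*exp(-2*I*pi/3) + 2*exp(-2*I*pi/9) + exp(2*I*pi/9) + 2*exp(8*I*pi/9) + exp(2*I*pi/3) + 2*exp(4*I*pi/9)|^2 + 1*|2*exp(-4*I*pi/9) + exp(-2*I*pi/3) + 2*exp(-8*I*pi/9) + exp(-2*I*pi/9) + 2*exp(2*I*pi/9) + 2*exp(2*I*pi/3)|^2 + 1*|3 + 3*exp(-2*I*pi/3) + 4*exp(2*I*pi/3)|^2 + 1*|2*exp(-4*I*pi/9) + 2*exp(-2*I*pi/3) + 2*exp(-2*I*pi/9) + 2*exp(-8*I*pi/9) + exp(8*I*pi/9) + exp(2*I*pi/3)|^2 + 1*|2*exp(-4*I*pi/9) + 2*exp(-2*I*pi/9) + exp(-2*I*pi/3) + 2*exp(8*I*pi/9) + exp(4*I*pi/9) + 2*exp(2*I*pi/3)|^2]
  = (1/9)[(100) + (18 + 12*exp(-2*I*pi/9) + 8*exp(-2*I*pi/3) + 6*exp(-4*I*pi/9) + 15*exp(-8*I*pi/9) + 15*exp(8*I*pi/9) + 6*exp(4*I*pi/9) + 8*exp(2*I*pi/3) + 12*exp(2*I*pi/9)) + (18 + 12*exp(-4*I*pi/9) + 15*exp(-2*I*pi/9) + 8*exp(-2*I*pi/3) + 6*exp(-8*I*pi/9) + 6*exp(8*I*pi/9) + 8*exp(2*I*pi/3) + 15*exp(2*I*pi/9) + 12*exp(4*I*pi/9)) + (1) + (18 + 15*exp(-4*I*pi/9) + 8*exp(-2*I*pi/3) + 12*exp(-8*I*pi/9) + 6*exp(-2*I*pi/9) + 6*exp(2*I*pi/9) + 12*exp(8*I*pi/9) + 8*exp(2*I*pi/3) + 15*exp(4*I*pi/9)) + (18 + 15*exp(-4*I*pi/9) + 8*exp(-2*I*pi/3) + 12*exp(-8*I*pi/9) + 6*exp(-2*I*pi/9) + 6*exp(2*I*pi/9) + 12*exp(8*I*pi/9) + 8*exp(2*I*pi/3) + 15*exp(4*I*pi/9)) + (1) + (18 + 12*exp(-4*I*pi/9) + 15*exp(-2*I*pi/9) + 8*exp(-2*I*pi/3) + 6*exp(-8*I*pi/9) + 6*exp(8*I*pi/9) + 8*exp(2*I*pi/3) + 15*exp(2*I*pi/9) + 12*exp(4*I*pi/9)) + (18 + 12*exp(-2*I*pi/9) + 8*exp(-2*I*pi/3) + 6*exp(-4*I*pi/9) + 15*exp(-8*I*pi/9) + 15*exp(8*I*pi/9) + 6*exp(4*I*pi/9) + 8*exp(2*I*pi/3) + 12*exp(2*I*pi/9))] = 162/9 = 18.
(Exp terms are combined using exp(i*s)*conj(exp(i*t)) = exp(i*(s-t)), and sums of them are collapsed using the identity that for every m > 1 the m distinct m-th roots of unity sum to 0, e.g. 1 + exp(2*I*pi/3) + exp(-2*I*pi/3) = 0.)
A character is irreducible iff <chi, chi> = 1, so this representation is reducible.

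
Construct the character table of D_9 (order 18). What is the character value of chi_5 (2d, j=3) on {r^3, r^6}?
Conjugacy classes: {e} of size 1, {r^1, r^8} of size 2, {r^2, r^7} of size 2, {r^3, r^6} of size 2, {r^4, r^5} of size 2, {s, sr, ..., sr^8} of size 9.
Character table:
  irrep \ class              {e} (size 1)  {r^1, r^8} (size 2)  {r^2, r^7} (size 2)  {r^3, r^6} (size 2)  {r^4, r^5} (size 2)  {s, sr, ..., sr^8} (size 9)
  chi_1 (triv)               1             1                    1                    1                    1                    1                          
  chi_2 (sign: r->1, s->-1)  1             1                    1                    1                    1                    -1                         
  chi_3 (2d, j=1)            2             2*cos(2*pi/9)        2*cos(4*pi/9)        -1                   -2*cos(pi/9)         0                          
  chi_4 (2d, j=2)            2             2*cos(4*pi/9)        -2*cos(pi/9)         -1                   2*cos(2*pi/9)        0                          
  chi_5 (2d, j=3)            2             -1                   -1                   2                    -1                   0                          
  chi_6 (2d, j=4)            2             -2*cos(pi/9)         2*cos(2*pi/9)        -1                   2*cos(4*pi/9)        0                          

Spot check: chi_5 (2d, j=3) on {r^3, r^6} = 2.

Derivation: D_9 has order 2*9 = 18 with 6 conjugacy classes, hence 6 irreducibles. Sum of squared dims 1 + 1 + 4 + 4 + 4 + 4 = 18 = |G|. Linear characters come from the abelianisation; the 2-dimensional irreps have character r^k -> 2*cos(2*pi*j*k/9), reflections -> 0.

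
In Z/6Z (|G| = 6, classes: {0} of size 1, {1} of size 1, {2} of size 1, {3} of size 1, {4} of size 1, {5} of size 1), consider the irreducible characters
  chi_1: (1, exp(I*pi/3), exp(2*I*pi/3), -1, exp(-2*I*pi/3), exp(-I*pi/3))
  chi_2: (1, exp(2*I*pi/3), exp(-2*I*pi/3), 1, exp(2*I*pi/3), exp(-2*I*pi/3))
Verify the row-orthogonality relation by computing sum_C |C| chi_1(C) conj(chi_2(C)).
Sum = 0; so <chi_1, chi_2> = 0 (distinct irreducibles are orthogonal).

Argument: Compute term by term over conjugacy classes (|C| * chi_1(C) * conj(chi_2(C))):
  1*(1)*conj(1) + 1*(exp(I*pi/3))*conj(exp(2*I*pi/3)) + 1*(exp(2*I*pi/3))*conj(exp(-2*I*pi/3)) + 1*(-1)*conj(1) + 1*(exp(-2*I*pi/3))*conj(exp(2*I*pi/3)) + 1*(exp(-I*pi/3))*conj(exp(-2*I*pi/3))
  = (1) + (exp(-I*pi/3)) + (exp(-2*I*pi/3)) + (-1) + (exp(2*I*pi/3)) + (exp(I*pi/3))
  = 0.
(Exp terms are combined using exp(i*s)*conj(exp(i*t)) = exp(i*(s-t)), and sums of them are collapsed using the identity that for every m > 1 the m distinct m-th roots of unity sum to 0, e.g. 1 + exp(2*I*pi/3) + exp(-2*I*pi/3) = 0.)
Dividing by |G| = 6 gives 0/6 = 0, matching the row-orthogonality relation <chi_1, chi_2> = [chi_1 = chi_2].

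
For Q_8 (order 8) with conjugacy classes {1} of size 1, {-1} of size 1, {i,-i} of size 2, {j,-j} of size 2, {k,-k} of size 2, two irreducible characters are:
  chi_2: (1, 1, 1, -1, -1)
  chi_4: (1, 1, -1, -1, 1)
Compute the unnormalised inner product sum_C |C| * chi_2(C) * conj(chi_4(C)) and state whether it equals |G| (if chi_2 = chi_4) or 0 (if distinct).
Sum = 0; so <chi_2, chi_4> = 0 (distinct irreducibles are orthogonal).

Solution. Compute term by term over conjugacy classes (|C| * chi_2(C) * conj(chi_4(C))):
  1*(1)*conj(1) + 1*(1)*conj(1) + 2*(1)*conj(-1) + 2*(-1)*conj(-1) + 2*(-1)*conj(1)
  = (1) + (1) + (-2) + (2) + (-2)
  = 0.
Dividing by |G| = 8 gives 0/8 = 0, matching the row-orthogonality relation <chi_2, chi_4> = [chi_2 = chi_4].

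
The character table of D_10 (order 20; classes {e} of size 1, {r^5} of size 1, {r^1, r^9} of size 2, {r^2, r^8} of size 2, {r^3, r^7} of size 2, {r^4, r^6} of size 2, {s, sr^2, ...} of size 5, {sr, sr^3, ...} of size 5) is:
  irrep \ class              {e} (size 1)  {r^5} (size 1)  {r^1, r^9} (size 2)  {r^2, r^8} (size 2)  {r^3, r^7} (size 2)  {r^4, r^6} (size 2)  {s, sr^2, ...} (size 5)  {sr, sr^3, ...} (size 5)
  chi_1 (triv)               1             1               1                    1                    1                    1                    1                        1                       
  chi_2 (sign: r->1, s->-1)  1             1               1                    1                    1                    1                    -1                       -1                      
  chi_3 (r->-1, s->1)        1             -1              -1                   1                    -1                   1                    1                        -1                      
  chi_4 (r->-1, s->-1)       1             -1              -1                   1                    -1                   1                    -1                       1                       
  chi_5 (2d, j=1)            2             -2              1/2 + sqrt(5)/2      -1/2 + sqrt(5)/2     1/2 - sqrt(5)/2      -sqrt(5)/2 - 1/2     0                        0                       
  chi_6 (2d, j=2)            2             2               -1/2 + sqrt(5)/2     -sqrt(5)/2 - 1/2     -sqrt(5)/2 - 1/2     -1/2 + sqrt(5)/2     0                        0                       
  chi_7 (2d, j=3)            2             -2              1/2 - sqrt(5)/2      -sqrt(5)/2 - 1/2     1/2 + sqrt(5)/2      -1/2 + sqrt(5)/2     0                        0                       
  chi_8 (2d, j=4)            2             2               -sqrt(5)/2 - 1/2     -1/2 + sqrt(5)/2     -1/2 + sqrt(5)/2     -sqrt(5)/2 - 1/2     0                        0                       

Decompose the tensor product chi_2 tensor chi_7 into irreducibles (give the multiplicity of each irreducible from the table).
chi_2 tensor chi_7 = chi_7 (all other irreducibles have multiplicity 0).

Reasoning: The character of a tensor product is the pointwise product (chi_2 * chi_7)(C) = chi_2(C) * chi_7(C):
  {e}: (1)*(2), {r^5}: (1)*(-2), {r^1, r^9}: (1)*(1/2 - sqrt(5)/2), {r^2, r^8}: (1)*(-sqrt(5)/2 - 1/2), {r^3, r^7}: (1)*(1/2 + sqrt(5)/2), {r^4, r^6}: (1)*(-1/2 + sqrt(5)/2), {s, sr^2, ...}: (-1)*(0), {sr, sr^3, ...}: (-1)*(0)
so (chi_2 * chi_7) takes values
  {e} -> 2, {r^5} -> -2, {r^1, r^9} -> 1/2 - sqrt(5)/2, {r^2, r^8} -> -sqrt(5)/2 - 1/2, {r^3, r^7} -> 1/2 + sqrt(5)/2, {r^4, r^6} -> -1/2 + sqrt(5)/2, {s, sr^2, ...} -> 0, {sr, sr^3, ...} -> 0.
Now take the inner product of this character with each irreducible chi from the table, <chi_2*chi_7, chi> = (1/20) sum_C |C| (chi_2*chi_7)(C) conj(chi(C)):
  <chi_2*chi_7, chi_1> = (1/20)[1*(2)*conj(1) + 1*(-2)*conj(1) + 2*(1/2 - sqrt(5)/2)*conj(1) + 2*(-sqrt(5)/2 - 1/2)*conj(1) + 2*(1/2 + sqrt(5)/2)*conj(1) + 2*(-1/2 + sqrt(5)/2)*conj(1) + 5*(0)*conj(1) + 5*(0)*conj(1)]
      = (1/20)[(2) + (-2) + (1 - sqrt(5)) + (-sqrt(5) - 1) + (1 + sqrt(5)) + (-1 + sqrt(5)) + (0) + (0)] = 0/20 = 0
  <chi_2*chi_7, chi_2> = (1/20)[1*(2)*conj(1) + 1*(-2)*conj(1) + 2*(1/2 - sqrt(5)/2)*conj(1) + 2*(-sqrt(5)/2 - 1/2)*conj(1) + 2*(1/2 + sqrt(5)/2)*conj(1) + 2*(-1/2 + sqrt(5)/2)*conj(1) + 5*(0)*conj(-1) + 5*(0)*conj(-1)]
      = (1/20)[(2) + (-2) + (1 - sqrt(5)) + (-sqrt(5) - 1) + (1 + sqrt(5)) + (-1 + sqrt(5)) + (0) + (0)] = 0/20 = 0
  <chi_2*chi_7, chi_3> = (1/20)[1*(2)*conj(1) + 1*(-2)*conj(-1) + 2*(1/2 - sqrt(5)/2)*conj(-1) + 2*(-sqrt(5)/2 - 1/2)*conj(1) + 2*(1/2 + sqrt(5)/2)*conj(-1) + 2*(-1/2 + sqrt(5)/2)*conj(1) + 5*(0)*conj(1) + 5*(0)*conj(-1)]
      = (1/20)[(2) + (2) + (-1 + sqrt(5)) + (-sqrt(5) - 1) + (-sqrt(5) - 1) + (-1 + sqrt(5)) + (0) + (0)] = 0/20 = 0
  <chi_2*chi_7, chi_4> = (1/20)[1*(2)*conj(1) + 1*(-2)*conj(-1) + 2*(1/2 - sqrt(5)/2)*conj(-1) + 2*(-sqrt(5)/2 - 1/2)*conj(1) + 2*(1/2 + sqrt(5)/2)*conj(-1) + 2*(-1/2 + sqrt(5)/2)*conj(1) + 5*(0)*conj(-1) + 5*(0)*conj(1)]
      = (1/20)[(2) + (2) + (-1 + sqrt(5)) + (-sqrt(5) - 1) + (-sqrt(5) - 1) + (-1 + sqrt(5)) + (0) + (0)] = 0/20 = 0
  <chi_2*chi_7, chi_5> = (1/20)[1*(2)*conj(2) + 1*(-2)*conj(-2) + 2*(1/2 - sqrt(5)/2)*conj(1/2 + sqrt(5)/2) + 2*(-sqrt(5)/2 - 1/2)*conj(-1/2 + sqrt(5)/2) + 2*(1/2 + sqrt(5)/2)*conj(1/2 - sqrt(5)/2) + 2*(-1/2 + sqrt(5)/2)*conj(-sqrt(5)/2 - 1/2) + 5*(0)*conj(0) + 5*(0)*conj(0)]
      = (1/20)[(4) + (4) + (-2) + (-2) + (-2) + (-2) + (0) + (0)] = 0/20 = 0
  <chi_2*chi_7, chi_6> = (1/20)[1*(2)*conj(2) + 1*(-2)*conj(2) + 2*(1/2 - sqrt(5)/2)*conj(-1/2 + sqrt(5)/2) + 2*(-sqrt(5)/2 - 1/2)*conj(-sqrt(5)/2 - 1/2) + 2*(1/2 + sqrt(5)/2)*conj(-sqrt(5)/2 - 1/2) + 2*(-1/2 + sqrt(5)/2)*conj(-1/2 + sqrt(5)/2) + 5*(0)*conj(0) + 5*(0)*conj(0)]
      = (1/20)[(4) + (-4) + (-3 + sqrt(5)) + (sqrt(5) + 3) + (-3 - sqrt(5)) + (3 - sqrt(5)) + (0) + (0)] = 0/20 = 0
  <chi_2*chi_7, chi_7> = (1/20)[1*(2)*conj(2) + 1*(-2)*conj(-2) + 2*(1/2 - sqrt(5)/2)*conj(1/2 - sqrt(5)/2) + 2*(-sqrt(5)/2 - 1/2)*conj(-sqrt(5)/2 - 1/2) + 2*(1/2 + sqrt(5)/2)*conj(1/2 + sqrt(5)/2) + 2*(-1/2 + sqrt(5)/2)*conj(-1/2 + sqrt(5)/2) + 5*(0)*conj(0) + 5*(0)*conj(0)]
      = (1/20)[(4) + (4) + (3 - sqrt(5)) + (sqrt(5) + 3) + (sqrt(5) + 3) + (3 - sqrt(5)) + (0) + (0)] = 20/20 = 1
  <chi_2*chi_7, chi_8> = (1/20)[1*(2)*conj(2) + 1*(-2)*conj(2) + 2*(1/2 - sqrt(5)/2)*conj(-sqrt(5)/2 - 1/2) + 2*(-sqrt(5)/2 - 1/2)*conj(-1/2 + sqrt(5)/2) + 2*(1/2 + sqrt(5)/2)*conj(-1/2 + sqrt(5)/2) + 2*(-1/2 + sqrt(5)/2)*conj(-sqrt(5)/2 - 1/2) + 5*(0)*conj(0) + 5*(0)*conj(0)]
      = (1/20)[(4) + (-4) + (2) + (-2) + (2) + (-2) + (0) + (0)] = 0/20 = 0
Hence the multiplicities are chi_7: 1. Dimension check: dim(chi_2)*dim(chi_7) = 1*2 = 2 and sum (mult * dim) = 1*2 = 2.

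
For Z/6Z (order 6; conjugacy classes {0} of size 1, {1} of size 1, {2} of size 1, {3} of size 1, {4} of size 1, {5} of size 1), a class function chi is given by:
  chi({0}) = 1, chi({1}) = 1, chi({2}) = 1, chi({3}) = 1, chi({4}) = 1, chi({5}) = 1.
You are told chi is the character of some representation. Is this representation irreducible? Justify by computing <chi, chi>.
Irreducible: <chi, chi> = 1.

Why: <chi, chi> = (1/|G|) sum_C |C| * |chi(C)|^2 = (1/6)[1*|1|^2 + 1*|1|^2 + 1*|1|^2 + 1*|1|^2 + 1*|1|^2 + 1*|1|^2]
  = (1/6)[(1) + (1) + (1) + (1) + (1) + (1)] = 6/6 = 1.
(Exp terms are combined using exp(i*s)*conj(exp(i*t)) = exp(i*(s-t)), and sums of them are collapsed using the identity that for every m > 1 the m distinct m-th roots of unity sum to 0, e.g. 1 + exp(2*I*pi/3) + exp(-2*I*pi/3) = 0.)
A character is irreducible iff <chi, chi> = 1, so this representation is irreducible.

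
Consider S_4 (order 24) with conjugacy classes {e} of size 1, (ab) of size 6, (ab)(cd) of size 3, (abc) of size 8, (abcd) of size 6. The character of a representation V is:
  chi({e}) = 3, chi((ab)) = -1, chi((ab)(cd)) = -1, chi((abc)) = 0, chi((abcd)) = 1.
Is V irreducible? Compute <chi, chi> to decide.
Irreducible: <chi, chi> = 1.

Argument: <chi, chi> = (1/|G|) sum_C |C| * |chi(C)|^2 = (1/24)[1*|3|^2 + 6*|-1|^2 + 3*|-1|^2 + 8*|0|^2 + 6*|1|^2]
  = (1/24)[(9) + (6) + (3) + (0) + (6)] = 24/24 = 1.
A character is irreducible iff <chi, chi> = 1, so this representation is irreducible.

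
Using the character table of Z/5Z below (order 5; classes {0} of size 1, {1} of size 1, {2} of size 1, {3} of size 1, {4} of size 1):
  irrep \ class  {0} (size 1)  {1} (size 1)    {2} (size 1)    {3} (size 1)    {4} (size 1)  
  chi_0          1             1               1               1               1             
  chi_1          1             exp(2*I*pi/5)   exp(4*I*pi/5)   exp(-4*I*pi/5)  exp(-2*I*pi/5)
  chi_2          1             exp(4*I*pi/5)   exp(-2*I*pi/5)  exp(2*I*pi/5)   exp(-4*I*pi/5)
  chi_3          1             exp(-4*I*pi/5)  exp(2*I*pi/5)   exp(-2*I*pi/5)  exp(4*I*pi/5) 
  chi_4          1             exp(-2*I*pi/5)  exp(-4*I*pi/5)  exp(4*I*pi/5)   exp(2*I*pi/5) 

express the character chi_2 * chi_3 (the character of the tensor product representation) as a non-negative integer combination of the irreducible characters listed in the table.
chi_2 tensor chi_3 = chi_0 (all other irreducibles have multiplicity 0).

Why: The character of a tensor product is the pointwise product (chi_2 * chi_3)(C) = chi_2(C) * chi_3(C):
  {0}: (1)*(1), {1}: (exp(4*I*pi/5))*(exp(-4*I*pi/5)), {2}: (exp(-2*I*pi/5))*(exp(2*I*pi/5)), {3}: (exp(2*I*pi/5))*(exp(-2*I*pi/5)), {4}: (exp(-4*I*pi/5))*(exp(4*I*pi/5))
so (chi_2 * chi_3) takes values
  {0} -> 1, {1} -> 1, {2} -> 1, {3} -> 1, {4} -> 1.
Now take the inner product of this character with each irreducible chi from the table, <chi_2*chi_3, chi> = (1/5) sum_C |C| (chi_2*chi_3)(C) conj(chi(C)):
  <chi_2*chi_3, chi_0> = (1/5)[1*(1)*conj(1) + 1*(1)*conj(1) + 1*(1)*conj(1) + 1*(1)*conj(1) + 1*(1)*conj(1)]
      = (1/5)[(1) + (1) + (1) + (1) + (1)] = 5/5 = 1
  <chi_2*chi_3, chi_1> = (1/5)[1*(1)*conj(1) + 1*(1)*conj(exp(2*I*pi/5)) + 1*(1)*conj(exp(4*I*pi/5)) + 1*(1)*conj(exp(-4*I*pi/5)) + 1*(1)*conj(exp(-2*I*pi/5))]
      = (1/5)[(1) + (exp(-2*I*pi/5)) + (exp(-4*I*pi/5)) + (exp(4*I*pi/5)) + (exp(2*I*pi/5))] = 0/5 = 0
  <chi_2*chi_3, chi_2> = (1/5)[1*(1)*conj(1) + 1*(1)*conj(exp(4*I*pi/5)) + 1*(1)*conj(exp(-2*I*pi/5)) + 1*(1)*conj(exp(2*I*pi/5)) + 1*(1)*conj(exp(-4*I*pi/5))]
      = (1/5)[(1) + (exp(-4*I*pi/5)) + (exp(2*I*pi/5)) + (exp(-2*I*pi/5)) + (exp(4*I*pi/5))] = 0/5 = 0
  <chi_2*chi_3, chi_3> = (1/5)[1*(1)*conj(1) + 1*(1)*conj(exp(-4*I*pi/5)) + 1*(1)*conj(exp(2*I*pi/5)) + 1*(1)*conj(exp(-2*I*pi/5)) + 1*(1)*conj(exp(4*I*pi/5))]
      = (1/5)[(1) + (exp(4*I*pi/5)) + (exp(-2*I*pi/5)) + (exp(2*I*pi/5)) + (exp(-4*I*pi/5))] = 0/5 = 0
  <chi_2*chi_3, chi_4> = (1/5)[1*(1)*conj(1) + 1*(1)*conj(exp(-2*I*pi/5)) + 1*(1)*conj(exp(-4*I*pi/5)) + 1*(1)*conj(exp(4*I*pi/5)) + 1*(1)*conj(exp(2*I*pi/5))]
      = (1/5)[(1) + (exp(2*I*pi/5)) + (exp(4*I*pi/5)) + (exp(-4*I*pi/5)) + (exp(-2*I*pi/5))] = 0/5 = 0
(Exp terms are combined using exp(i*s)*conj(exp(i*t)) = exp(i*(s-t)), and sums of them are collapsed using the identity that for every m > 1 the m distinct m-th roots of unity sum to 0, e.g. 1 + exp(2*I*pi/3) + exp(-2*I*pi/3) = 0.)
Hence the multiplicities are chi_0: 1. Dimension check: dim(chi_2)*dim(chi_3) = 1*1 = 1 and sum (mult * dim) = 1*1 = 1.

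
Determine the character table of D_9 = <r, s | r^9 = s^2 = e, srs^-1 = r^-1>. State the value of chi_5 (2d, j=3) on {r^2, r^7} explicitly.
Conjugacy classes: {e} of size 1, {r^1, r^8} of size 2, {r^2, r^7} of size 2, {r^3, r^6} of size 2, {r^4, r^5} of size 2, {s, sr, ..., sr^8} of size 9.
Character table:
  irrep \ class              {e} (size 1)  {r^1, r^8} (size 2)  {r^2, r^7} (size 2)  {r^3, r^6} (size 2)  {r^4, r^5} (size 2)  {s, sr, ..., sr^8} (size 9)
  chi_1 (triv)               1             1                    1                    1                    1                    1                          
  chi_2 (sign: r->1, s->-1)  1             1                    1                    1                    1                    -1                         
  chi_3 (2d, j=1)            2             2*cos(2*pi/9)        2*cos(4*pi/9)        -1                   -2*cos(pi/9)         0                          
  chi_4 (2d, j=2)            2             2*cos(4*pi/9)        -2*cos(pi/9)         -1                   2*cos(2*pi/9)        0                          
  chi_5 (2d, j=3)            2             -1                   -1                   2                    -1                   0                          
  chi_6 (2d, j=4)            2             -2*cos(pi/9)         2*cos(2*pi/9)        -1                   2*cos(4*pi/9)        0                          

Spot check: chi_5 (2d, j=3) on {r^2, r^7} = -1.

Argument: D_9 has order 2*9 = 18 with 6 conjugacy classes, hence 6 irreducibles. Sum of squared dims 1 + 1 + 4 + 4 + 4 + 4 = 18 = |G|. Linear characters come from the abelianisation; the 2-dimensional irreps have character r^k -> 2*cos(2*pi*j*k/9), reflections -> 0.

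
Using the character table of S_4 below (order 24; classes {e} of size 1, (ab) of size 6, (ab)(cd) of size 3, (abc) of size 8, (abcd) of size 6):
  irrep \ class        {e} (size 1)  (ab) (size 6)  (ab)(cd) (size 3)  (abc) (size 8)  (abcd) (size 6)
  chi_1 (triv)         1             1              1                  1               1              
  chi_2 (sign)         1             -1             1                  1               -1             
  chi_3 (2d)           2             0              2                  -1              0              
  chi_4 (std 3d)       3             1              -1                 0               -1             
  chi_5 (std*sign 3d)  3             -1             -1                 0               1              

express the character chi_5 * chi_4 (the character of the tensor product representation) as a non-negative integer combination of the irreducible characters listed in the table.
chi_5 tensor chi_4 = chi_2 + chi_3 + chi_4 + chi_5 (all other irreducibles have multiplicity 0).

Why: The character of a tensor product is the pointwise product (chi_5 * chi_4)(C) = chi_5(C) * chi_4(C):
  {e}: (3)*(3), (ab): (-1)*(1), (ab)(cd): (-1)*(-1), (abc): (0)*(0), (abcd): (1)*(-1)
so (chi_5 * chi_4) takes values
  {e} -> 9, (ab) -> -1, (ab)(cd) -> 1, (abc) -> 0, (abcd) -> -1.
Now take the inner product of this character with each irreducible chi from the table, <chi_5*chi_4, chi> = (1/24) sum_C |C| (chi_5*chi_4)(C) conj(chi(C)):
  <chi_5*chi_4, chi_1> = (1/24)[1*(9)*conj(1) + 6*(-1)*conj(1) + 3*(1)*conj(1) + 8*(0)*conj(1) + 6*(-1)*conj(1)]
      = (1/24)[(9) + (-6) + (3) + (0) + (-6)] = 0/24 = 0
  <chi_5*chi_4, chi_2> = (1/24)[1*(9)*conj(1) + 6*(-1)*conj(-1) + 3*(1)*conj(1) + 8*(0)*conj(1) + 6*(-1)*conj(-1)]
      = (1/24)[(9) + (6) + (3) + (0) + (6)] = 24/24 = 1
  <chi_5*chi_4, chi_3> = (1/24)[1*(9)*conj(2) + 6*(-1)*conj(0) + 3*(1)*conj(2) + 8*(0)*conj(-1) + 6*(-1)*conj(0)]
      = (1/24)[(18) + (0) + (6) + (0) + (0)] = 24/24 = 1
  <chi_5*chi_4, chi_4> = (1/24)[1*(9)*conj(3) + 6*(-1)*conj(1) + 3*(1)*conj(-1) + 8*(0)*conj(0) + 6*(-1)*conj(-1)]
      = (1/24)[(27) + (-6) + (-3) + (0) + (6)] = 24/24 = 1
  <chi_5*chi_4, chi_5> = (1/24)[1*(9)*conj(3) + 6*(-1)*conj(-1) + 3*(1)*conj(-1) + 8*(0)*conj(0) + 6*(-1)*conj(1)]
      = (1/24)[(27) + (6) + (-3) + (0) + (-6)] = 24/24 = 1
Hence the multiplicities are chi_2: 1, chi_3: 1, chi_4: 1, chi_5: 1. Dimension check: dim(chi_5)*dim(chi_4) = 3*3 = 9 and sum (mult * dim) = 1*1 + 1*2 + 1*3 + 1*3 = 9.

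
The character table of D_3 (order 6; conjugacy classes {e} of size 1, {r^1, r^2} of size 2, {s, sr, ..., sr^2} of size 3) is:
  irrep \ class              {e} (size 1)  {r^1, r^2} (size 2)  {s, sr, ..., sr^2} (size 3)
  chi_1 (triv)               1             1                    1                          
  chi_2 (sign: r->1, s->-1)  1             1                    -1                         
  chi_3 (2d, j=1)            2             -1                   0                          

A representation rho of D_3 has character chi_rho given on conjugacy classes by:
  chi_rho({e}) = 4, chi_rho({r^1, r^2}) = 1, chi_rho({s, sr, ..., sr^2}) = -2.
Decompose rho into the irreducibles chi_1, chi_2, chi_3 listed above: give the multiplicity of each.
Multiplicities: chi_1: 0, chi_2: 2, chi_3: 1.

Why: Use <chi_rho, chi> = (1/|G|) sum_C |C| * chi_rho(C) * conj(chi(C)) with |G| = 6 for each irreducible chi in the table:
  <chi_rho, chi_1> = (1/6)[1*(4)*conj(1) + 2*(1)*conj(1) + 3*(-2)*conj(1)]
      = (1/6)[(4) + (2) + (-6)] = 0/6 = 0
  <chi_rho, chi_2> = (1/6)[1*(4)*conj(1) + 2*(1)*conj(1) + 3*(-2)*conj(-1)]
      = (1/6)[(4) + (2) + (6)] = 12/6 = 2
  <chi_rho, chi_3> = (1/6)[1*(4)*conj(2) + 2*(1)*conj(-1) + 3*(-2)*conj(0)]
      = (1/6)[(8) + (-2) + (0)] = 6/6 = 1
Dimension check: dim(rho) = sum (mult * dim) = 0*1 + 2*1 + 1*2 = 4 = chi_rho(e) = 4.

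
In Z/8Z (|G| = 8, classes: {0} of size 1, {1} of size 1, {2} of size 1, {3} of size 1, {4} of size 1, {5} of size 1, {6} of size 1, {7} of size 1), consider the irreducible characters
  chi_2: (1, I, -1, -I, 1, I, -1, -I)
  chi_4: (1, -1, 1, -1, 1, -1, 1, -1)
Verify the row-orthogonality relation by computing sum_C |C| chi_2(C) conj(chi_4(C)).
Sum = 0; so <chi_2, chi_4> = 0 (distinct irreducibles are orthogonal).

Argument: Compute term by term over conjugacy classes (|C| * chi_2(C) * conj(chi_4(C))):
  1*(1)*conj(1) + 1*(I)*conj(-1) + 1*(-1)*conj(1) + 1*(-I)*conj(-1) + 1*(1)*conj(1) + 1*(I)*conj(-1) + 1*(-1)*conj(1) + 1*(-I)*conj(-1)
  = (1) + (-I) + (-1) + (I) + (1) + (-I) + (-1) + (I)
  = 0.
(Exp terms are combined using exp(i*s)*conj(exp(i*t)) = exp(i*(s-t)), and sums of them are collapsed using the identity that for every m > 1 the m distinct m-th roots of unity sum to 0, e.g. 1 + exp(2*I*pi/3) + exp(-2*I*pi/3) = 0.)
Dividing by |G| = 8 gives 0/8 = 0, matching the row-orthogonality relation <chi_2, chi_4> = [chi_2 = chi_4].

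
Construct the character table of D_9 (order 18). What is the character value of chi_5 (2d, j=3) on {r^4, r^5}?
Conjugacy classes: {e} of size 1, {r^1, r^8} of size 2, {r^2, r^7} of size 2, {r^3, r^6} of size 2, {r^4, r^5} of size 2, {s, sr, ..., sr^8} of size 9.
Character table:
  irrep \ class              {e} (size 1)  {r^1, r^8} (size 2)  {r^2, r^7} (size 2)  {r^3, r^6} (size 2)  {r^4, r^5} (size 2)  {s, sr, ..., sr^8} (size 9)
  chi_1 (triv)               1             1                    1                    1                    1                    1                          
  chi_2 (sign: r->1, s->-1)  1             1                    1                    1                    1                    -1                         
  chi_3 (2d, j=1)            2             2*cos(2*pi/9)        2*cos(4*pi/9)        -1                   -2*cos(pi/9)         0                          
  chi_4 (2d, j=2)            2             2*cos(4*pi/9)        -2*cos(pi/9)         -1                   2*cos(2*pi/9)        0                          
  chi_5 (2d, j=3)            2             -1                   -1                   2                    -1                   0                          
  chi_6 (2d, j=4)            2             -2*cos(pi/9)         2*cos(2*pi/9)        -1                   2*cos(4*pi/9)        0                          

Spot check: chi_5 (2d, j=3) on {r^4, r^5} = -1.

Justification: D_9 has order 2*9 = 18 with 6 conjugacy classes, hence 6 irreducibles. Sum of squared dims 1 + 1 + 4 + 4 + 4 + 4 = 18 = |G|. Linear characters come from the abelianisation; the 2-dimensional irreps have character r^k -> 2*cos(2*pi*j*k/9), reflections -> 0.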